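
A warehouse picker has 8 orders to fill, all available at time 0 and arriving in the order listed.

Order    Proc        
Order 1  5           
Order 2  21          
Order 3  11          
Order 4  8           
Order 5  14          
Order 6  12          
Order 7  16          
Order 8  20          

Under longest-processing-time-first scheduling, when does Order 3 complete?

LPT (decreasing processing time): Order 2 Order 8 Order 7 Order 5 Order 6 Order 3 Order 4 Order 1.
Order 2: 0→21
Order 8: 21→41
Order 7: 41→57
Order 5: 57→71
Order 6: 71→83
Order 3: 83→94

94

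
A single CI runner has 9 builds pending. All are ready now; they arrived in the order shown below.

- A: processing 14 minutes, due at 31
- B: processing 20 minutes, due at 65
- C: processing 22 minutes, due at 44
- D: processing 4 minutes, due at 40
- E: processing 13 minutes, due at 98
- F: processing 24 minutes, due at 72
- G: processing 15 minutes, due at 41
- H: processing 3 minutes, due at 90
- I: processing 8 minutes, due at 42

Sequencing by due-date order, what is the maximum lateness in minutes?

35

EDD (increasing due date): A D G I C B F H E.
A: 0→14, due 31, lateness -17
D: 14→18, due 40, lateness -22
G: 18→33, due 41, lateness -8
I: 33→41, due 42, lateness -1
C: 41→63, due 44, lateness 19
B: 63→83, due 65, lateness 18
F: 83→107, due 72, lateness 35
H: 107→110, due 90, lateness 20
E: 110→123, due 98, lateness 25
Maximum = 35.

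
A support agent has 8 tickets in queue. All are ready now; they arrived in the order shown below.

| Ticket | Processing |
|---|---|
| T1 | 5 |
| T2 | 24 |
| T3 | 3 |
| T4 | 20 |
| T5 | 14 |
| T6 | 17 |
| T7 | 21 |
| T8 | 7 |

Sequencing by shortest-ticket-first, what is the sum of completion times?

365

SPT (increasing processing time): T3 T1 T8 T5 T6 T4 T7 T2.
T3: 0→3
T1: 3→8
T8: 8→15
T5: 15→29
T6: 29→46
T4: 46→66
T7: 66→87
T2: 87→111
Sum = 3+8+15+29+46+66+87+111 = 365.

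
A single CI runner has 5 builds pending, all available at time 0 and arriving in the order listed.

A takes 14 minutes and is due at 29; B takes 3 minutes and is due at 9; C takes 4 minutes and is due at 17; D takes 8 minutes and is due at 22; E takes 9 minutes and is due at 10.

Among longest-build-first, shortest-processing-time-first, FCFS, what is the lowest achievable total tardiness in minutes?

LPT (decreasing processing time): A E D C B.
A: 0→14, due 29, tardiness 0
E: 14→23, due 10, tardiness 13
D: 23→31, due 22, tardiness 9
C: 31→35, due 17, tardiness 18
B: 35→38, due 9, tardiness 29
Sum = 0+13+9+18+29 = 69.
SPT (increasing processing time): B C D E A.
B: 0→3, due 9, tardiness 0
C: 3→7, due 17, tardiness 0
D: 7→15, due 22, tardiness 0
E: 15→24, due 10, tardiness 14
A: 24→38, due 29, tardiness 9
Sum = 0+0+0+14+9 = 23.
FIFO (arrival order): A B C D E.
A: 0→14, due 29, tardiness 0
B: 14→17, due 9, tardiness 8
C: 17→21, due 17, tardiness 4
D: 21→29, due 22, tardiness 7
E: 29→38, due 10, tardiness 28
Sum = 0+8+4+7+28 = 47.
LPT 69, SPT 23, FIFO 47 → minimum 23.

23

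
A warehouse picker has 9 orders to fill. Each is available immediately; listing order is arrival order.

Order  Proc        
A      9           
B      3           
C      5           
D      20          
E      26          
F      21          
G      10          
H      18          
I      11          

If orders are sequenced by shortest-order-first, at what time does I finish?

SPT (increasing processing time): B C A G I H D F E.
B: 0→3
C: 3→8
A: 8→17
G: 17→27
I: 27→38

38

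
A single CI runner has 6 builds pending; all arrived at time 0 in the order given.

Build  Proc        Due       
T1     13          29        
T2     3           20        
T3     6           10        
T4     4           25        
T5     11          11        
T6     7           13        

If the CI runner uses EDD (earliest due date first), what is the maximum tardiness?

15

EDD (increasing due date): T3 T5 T6 T2 T4 T1.
T3: 0→6, due 10, tardiness 0
T5: 6→17, due 11, tardiness 6
T6: 17→24, due 13, tardiness 11
T2: 24→27, due 20, tardiness 7
T4: 27→31, due 25, tardiness 6
T1: 31→44, due 29, tardiness 15
Maximum = 15.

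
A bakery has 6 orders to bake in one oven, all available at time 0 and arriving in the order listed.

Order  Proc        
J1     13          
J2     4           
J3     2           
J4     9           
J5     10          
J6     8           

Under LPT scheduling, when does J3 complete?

46

LPT (decreasing processing time): J1 J5 J4 J6 J2 J3.
J1: 0→13
J5: 13→23
J4: 23→32
J6: 32→40
J2: 40→44
J3: 44→46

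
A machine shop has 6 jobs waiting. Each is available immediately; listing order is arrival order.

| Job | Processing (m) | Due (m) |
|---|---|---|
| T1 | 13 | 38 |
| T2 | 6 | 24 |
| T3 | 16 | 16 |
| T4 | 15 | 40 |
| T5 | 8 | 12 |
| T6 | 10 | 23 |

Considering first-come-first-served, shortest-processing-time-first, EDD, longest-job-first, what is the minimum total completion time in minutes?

201

FIFO (arrival order): T1 T2 T3 T4 T5 T6.
T1: 0→13
T2: 13→19
T3: 19→35
T4: 35→50
T5: 50→58
T6: 58→68
Sum = 13+19+35+50+58+68 = 243.
SPT (increasing processing time): T2 T5 T6 T1 T4 T3.
T2: 0→6
T5: 6→14
T6: 14→24
T1: 24→37
T4: 37→52
T3: 52→68
Sum = 6+14+24+37+52+68 = 201.
EDD (increasing due date): T5 T3 T6 T2 T1 T4.
T5: 0→8
T3: 8→24
T6: 24→34
T2: 34→40
T1: 40→53
T4: 53→68
Sum = 8+24+34+40+53+68 = 227.
LPT (decreasing processing time): T3 T4 T1 T6 T5 T2.
T3: 0→16
T4: 16→31
T1: 31→44
T6: 44→54
T5: 54→62
T2: 62→68
Sum = 16+31+44+54+62+68 = 275.
FIFO 243, SPT 201, EDD 227, LPT 275 → minimum 201.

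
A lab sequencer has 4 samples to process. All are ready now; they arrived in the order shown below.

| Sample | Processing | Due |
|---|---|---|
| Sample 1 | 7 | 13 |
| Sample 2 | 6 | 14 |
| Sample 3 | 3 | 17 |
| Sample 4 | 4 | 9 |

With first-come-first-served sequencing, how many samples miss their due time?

1

FIFO (arrival order): Sample 1 Sample 2 Sample 3 Sample 4.
Sample 1: 0→7, due 13, tardiness 0
Sample 2: 7→13, due 14, tardiness 0
Sample 3: 13→16, due 17, tardiness 0
Sample 4: 16→20, due 9, tardiness 11
Late samples: 1.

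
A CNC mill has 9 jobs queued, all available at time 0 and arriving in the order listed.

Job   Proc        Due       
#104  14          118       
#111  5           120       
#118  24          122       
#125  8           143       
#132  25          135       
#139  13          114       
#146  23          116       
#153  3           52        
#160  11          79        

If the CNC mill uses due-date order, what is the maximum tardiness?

EDD (increasing due date): #153 #160 #139 #146 #104 #111 #118 #132 #125.
#153: 0→3, due 52, tardiness 0
#160: 3→14, due 79, tardiness 0
#139: 14→27, due 114, tardiness 0
#146: 27→50, due 116, tardiness 0
#104: 50→64, due 118, tardiness 0
#111: 64→69, due 120, tardiness 0
#118: 69→93, due 122, tardiness 0
#132: 93→118, due 135, tardiness 0
#125: 118→126, due 143, tardiness 0
Maximum = 0.

0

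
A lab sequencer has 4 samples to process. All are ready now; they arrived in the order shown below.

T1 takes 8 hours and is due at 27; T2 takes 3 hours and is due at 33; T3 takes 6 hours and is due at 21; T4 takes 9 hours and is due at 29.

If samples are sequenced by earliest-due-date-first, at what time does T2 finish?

EDD (increasing due date): T3 T1 T4 T2.
T3: 0→6
T1: 6→14
T4: 14→23
T2: 23→26

26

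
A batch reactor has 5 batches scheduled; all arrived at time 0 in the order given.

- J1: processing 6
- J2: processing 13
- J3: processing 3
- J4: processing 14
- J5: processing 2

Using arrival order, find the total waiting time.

FIFO (arrival order): J1 J2 J3 J4 J5.
J1: waits 0, runs 0→6
J2: waits 6, runs 6→19
J3: waits 19, runs 19→22
J4: waits 22, runs 22→36
J5: waits 36, runs 36→38
Sum = 0+6+19+22+36 = 83.

83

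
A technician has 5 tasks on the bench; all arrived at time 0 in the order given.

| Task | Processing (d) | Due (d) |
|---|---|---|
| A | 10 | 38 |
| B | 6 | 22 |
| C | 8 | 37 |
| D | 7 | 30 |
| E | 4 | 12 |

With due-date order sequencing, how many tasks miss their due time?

0

EDD (increasing due date): E B D C A.
E: 0→4, due 12, tardiness 0
B: 4→10, due 22, tardiness 0
D: 10→17, due 30, tardiness 0
C: 17→25, due 37, tardiness 0
A: 25→35, due 38, tardiness 0
Late tasks: 0.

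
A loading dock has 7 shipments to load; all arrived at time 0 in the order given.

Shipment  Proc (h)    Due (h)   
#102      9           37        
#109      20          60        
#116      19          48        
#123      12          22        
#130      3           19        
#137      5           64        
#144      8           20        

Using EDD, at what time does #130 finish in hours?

EDD (increasing due date): #130 #144 #123 #102 #116 #109 #137.
#130: 0→3

3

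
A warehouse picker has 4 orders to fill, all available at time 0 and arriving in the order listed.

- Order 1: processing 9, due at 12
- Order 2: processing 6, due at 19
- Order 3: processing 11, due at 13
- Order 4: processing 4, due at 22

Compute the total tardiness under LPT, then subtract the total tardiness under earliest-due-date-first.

1

LPT (decreasing processing time): Order 3 Order 1 Order 2 Order 4.
Order 3: 0→11, due 13, tardiness 0
Order 1: 11→20, due 12, tardiness 8
Order 2: 20→26, due 19, tardiness 7
Order 4: 26→30, due 22, tardiness 8
Sum = 0+8+7+8 = 23.
EDD (increasing due date): Order 1 Order 3 Order 2 Order 4.
Order 1: 0→9, due 12, tardiness 0
Order 3: 9→20, due 13, tardiness 7
Order 2: 20→26, due 19, tardiness 7
Order 4: 26→30, due 22, tardiness 8
Sum = 0+7+7+8 = 22.
Difference = 23 − 22 = 1.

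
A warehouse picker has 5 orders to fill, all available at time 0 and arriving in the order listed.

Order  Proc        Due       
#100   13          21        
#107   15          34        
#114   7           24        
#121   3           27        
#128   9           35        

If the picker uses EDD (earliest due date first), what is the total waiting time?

EDD (increasing due date): #100 #114 #121 #107 #128.
#100: waits 0, runs 0→13
#114: waits 13, runs 13→20
#121: waits 20, runs 20→23
#107: waits 23, runs 23→38
#128: waits 38, runs 38→47
Sum = 0+13+20+23+38 = 94.

94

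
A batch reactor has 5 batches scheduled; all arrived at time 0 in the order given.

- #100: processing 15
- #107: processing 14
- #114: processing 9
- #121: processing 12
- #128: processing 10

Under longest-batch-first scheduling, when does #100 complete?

LPT (decreasing processing time): #100 #107 #121 #128 #114.
#100: 0→15

15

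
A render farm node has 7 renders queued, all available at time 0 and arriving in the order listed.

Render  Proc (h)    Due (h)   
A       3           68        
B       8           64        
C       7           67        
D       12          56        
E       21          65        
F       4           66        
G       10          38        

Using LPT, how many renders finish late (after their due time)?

LPT (decreasing processing time): E D G B C F A.
E: 0→21, due 65, tardiness 0
D: 21→33, due 56, tardiness 0
G: 33→43, due 38, tardiness 5
B: 43→51, due 64, tardiness 0
C: 51→58, due 67, tardiness 0
F: 58→62, due 66, tardiness 0
A: 62→65, due 68, tardiness 0
Late renders: 1.

1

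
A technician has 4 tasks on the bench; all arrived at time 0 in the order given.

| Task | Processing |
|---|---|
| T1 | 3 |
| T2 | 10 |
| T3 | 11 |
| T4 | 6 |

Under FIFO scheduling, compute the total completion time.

FIFO (arrival order): T1 T2 T3 T4.
T1: 0→3
T2: 3→13
T3: 13→24
T4: 24→30
Sum = 3+13+24+30 = 70.

70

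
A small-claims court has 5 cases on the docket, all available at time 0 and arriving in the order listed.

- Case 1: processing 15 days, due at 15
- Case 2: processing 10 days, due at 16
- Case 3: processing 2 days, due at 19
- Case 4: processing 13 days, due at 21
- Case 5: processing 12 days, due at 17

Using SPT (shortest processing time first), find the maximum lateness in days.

37

SPT (increasing processing time): Case 3 Case 2 Case 5 Case 4 Case 1.
Case 3: 0→2, due 19, lateness -17
Case 2: 2→12, due 16, lateness -4
Case 5: 12→24, due 17, lateness 7
Case 4: 24→37, due 21, lateness 16
Case 1: 37→52, due 15, lateness 37
Maximum = 37.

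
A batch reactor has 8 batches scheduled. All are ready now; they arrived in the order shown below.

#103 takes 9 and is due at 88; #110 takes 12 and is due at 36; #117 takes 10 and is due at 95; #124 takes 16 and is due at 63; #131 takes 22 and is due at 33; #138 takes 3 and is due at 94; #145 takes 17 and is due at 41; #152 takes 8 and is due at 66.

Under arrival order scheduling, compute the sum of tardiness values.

115

FIFO (arrival order): #103 #110 #117 #124 #131 #138 #145 #152.
#103: 0→9, due 88, tardiness 0
#110: 9→21, due 36, tardiness 0
#117: 21→31, due 95, tardiness 0
#124: 31→47, due 63, tardiness 0
#131: 47→69, due 33, tardiness 36
#138: 69→72, due 94, tardiness 0
#145: 72→89, due 41, tardiness 48
#152: 89→97, due 66, tardiness 31
Sum = 0+0+0+0+36+0+48+31 = 115.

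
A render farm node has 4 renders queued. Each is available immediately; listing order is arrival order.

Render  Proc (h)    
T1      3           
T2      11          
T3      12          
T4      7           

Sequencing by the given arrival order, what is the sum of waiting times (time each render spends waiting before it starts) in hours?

FIFO (arrival order): T1 T2 T3 T4.
T1: waits 0, runs 0→3
T2: waits 3, runs 3→14
T3: waits 14, runs 14→26
T4: waits 26, runs 26→33
Sum = 0+3+14+26 = 43.

43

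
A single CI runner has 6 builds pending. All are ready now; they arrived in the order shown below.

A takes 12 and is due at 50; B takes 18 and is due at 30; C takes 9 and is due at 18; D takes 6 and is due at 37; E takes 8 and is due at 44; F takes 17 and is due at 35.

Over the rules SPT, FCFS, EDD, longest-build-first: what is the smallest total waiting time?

130

SPT (increasing processing time): D E C A F B.
D: waits 0, runs 0→6
E: waits 6, runs 6→14
C: waits 14, runs 14→23
A: waits 23, runs 23→35
F: waits 35, runs 35→52
B: waits 52, runs 52→70
Sum = 0+6+14+23+35+52 = 130.
FIFO (arrival order): A B C D E F.
A: waits 0, runs 0→12
B: waits 12, runs 12→30
C: waits 30, runs 30→39
D: waits 39, runs 39→45
E: waits 45, runs 45→53
F: waits 53, runs 53→70
Sum = 0+12+30+39+45+53 = 179.
EDD (increasing due date): C B F D E A.
C: waits 0, runs 0→9
B: waits 9, runs 9→27
F: waits 27, runs 27→44
D: waits 44, runs 44→50
E: waits 50, runs 50→58
A: waits 58, runs 58→70
Sum = 0+9+27+44+50+58 = 188.
LPT (decreasing processing time): B F A C E D.
B: waits 0, runs 0→18
F: waits 18, runs 18→35
A: waits 35, runs 35→47
C: waits 47, runs 47→56
E: waits 56, runs 56→64
D: waits 64, runs 64→70
Sum = 0+18+35+47+56+64 = 220.
SPT 130, FIFO 179, EDD 188, LPT 220 → minimum 130.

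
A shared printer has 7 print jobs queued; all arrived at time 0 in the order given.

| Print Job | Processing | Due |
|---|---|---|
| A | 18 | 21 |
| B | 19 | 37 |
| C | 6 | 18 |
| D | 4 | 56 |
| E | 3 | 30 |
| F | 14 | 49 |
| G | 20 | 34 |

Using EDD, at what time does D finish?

EDD (increasing due date): C A E G B F D.
C: 0→6
A: 6→24
E: 24→27
G: 27→47
B: 47→66
F: 66→80
D: 80→84

84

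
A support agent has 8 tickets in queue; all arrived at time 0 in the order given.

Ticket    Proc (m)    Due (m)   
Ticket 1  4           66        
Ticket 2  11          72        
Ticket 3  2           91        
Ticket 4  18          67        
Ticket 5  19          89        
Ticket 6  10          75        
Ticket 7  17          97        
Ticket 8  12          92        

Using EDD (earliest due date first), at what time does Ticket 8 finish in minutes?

76

EDD (increasing due date): Ticket 1 Ticket 4 Ticket 2 Ticket 6 Ticket 5 Ticket 3 Ticket 8 Ticket 7.
Ticket 1: 0→4
Ticket 4: 4→22
Ticket 2: 22→33
Ticket 6: 33→43
Ticket 5: 43→62
Ticket 3: 62→64
Ticket 8: 64→76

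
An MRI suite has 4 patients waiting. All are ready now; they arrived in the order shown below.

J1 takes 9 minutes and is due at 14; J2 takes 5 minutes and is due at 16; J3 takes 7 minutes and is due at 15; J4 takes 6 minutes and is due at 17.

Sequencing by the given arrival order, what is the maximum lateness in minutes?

FIFO (arrival order): J1 J2 J3 J4.
J1: 0→9, due 14, lateness -5
J2: 9→14, due 16, lateness -2
J3: 14→21, due 15, lateness 6
J4: 21→27, due 17, lateness 10
Maximum = 10.

10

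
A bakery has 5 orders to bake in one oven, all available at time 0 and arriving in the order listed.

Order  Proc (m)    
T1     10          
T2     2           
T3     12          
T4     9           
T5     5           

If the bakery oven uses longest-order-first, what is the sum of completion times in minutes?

139

LPT (decreasing processing time): T3 T1 T4 T5 T2.
T3: 0→12
T1: 12→22
T4: 22→31
T5: 31→36
T2: 36→38
Sum = 12+22+31+36+38 = 139.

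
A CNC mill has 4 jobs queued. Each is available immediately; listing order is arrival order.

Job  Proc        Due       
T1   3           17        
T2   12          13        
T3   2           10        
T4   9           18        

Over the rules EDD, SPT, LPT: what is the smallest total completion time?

EDD (increasing due date): T3 T2 T1 T4.
T3: 0→2
T2: 2→14
T1: 14→17
T4: 17→26
Sum = 2+14+17+26 = 59.
SPT (increasing processing time): T3 T1 T4 T2.
T3: 0→2
T1: 2→5
T4: 5→14
T2: 14→26
Sum = 2+5+14+26 = 47.
LPT (decreasing processing time): T2 T4 T1 T3.
T2: 0→12
T4: 12→21
T1: 21→24
T3: 24→26
Sum = 12+21+24+26 = 83.
EDD 59, SPT 47, LPT 83 → minimum 47.

47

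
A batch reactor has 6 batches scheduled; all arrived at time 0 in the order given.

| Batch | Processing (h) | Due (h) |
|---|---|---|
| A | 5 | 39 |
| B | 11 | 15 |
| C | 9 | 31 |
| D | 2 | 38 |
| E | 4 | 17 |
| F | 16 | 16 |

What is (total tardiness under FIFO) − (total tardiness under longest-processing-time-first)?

-10

FIFO (arrival order): A B C D E F.
A: 0→5, due 39, tardiness 0
B: 5→16, due 15, tardiness 1
C: 16→25, due 31, tardiness 0
D: 25→27, due 38, tardiness 0
E: 27→31, due 17, tardiness 14
F: 31→47, due 16, tardiness 31
Sum = 0+1+0+0+14+31 = 46.
LPT (decreasing processing time): F B C A E D.
F: 0→16, due 16, tardiness 0
B: 16→27, due 15, tardiness 12
C: 27→36, due 31, tardiness 5
A: 36→41, due 39, tardiness 2
E: 41→45, due 17, tardiness 28
D: 45→47, due 38, tardiness 9
Sum = 0+12+5+2+28+9 = 56.
Difference = 46 − 56 = -10.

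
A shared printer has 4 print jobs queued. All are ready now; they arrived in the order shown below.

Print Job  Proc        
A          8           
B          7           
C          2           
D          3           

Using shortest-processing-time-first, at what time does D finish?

5

SPT (increasing processing time): C D B A.
C: 0→2
D: 2→5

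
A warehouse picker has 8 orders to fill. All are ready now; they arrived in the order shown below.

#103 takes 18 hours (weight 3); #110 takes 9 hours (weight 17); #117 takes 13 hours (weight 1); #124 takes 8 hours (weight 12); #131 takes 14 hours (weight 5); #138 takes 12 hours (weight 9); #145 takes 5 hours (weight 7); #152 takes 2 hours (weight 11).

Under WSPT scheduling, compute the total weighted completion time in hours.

1464

WSPT (decreasing weight/processing-time ratio): #152 #110 #124 #145 #138 #131 #103 #117.
#152: finishes 2, weight 11, w·C = 22
#110: finishes 11, weight 17, w·C = 187
#124: finishes 19, weight 12, w·C = 228
#145: finishes 24, weight 7, w·C = 168
#138: finishes 36, weight 9, w·C = 324
#131: finishes 50, weight 5, w·C = 250
#103: finishes 68, weight 3, w·C = 204
#117: finishes 81, weight 1, w·C = 81
Sum = 22+187+228+168+324+250+204+81 = 1464.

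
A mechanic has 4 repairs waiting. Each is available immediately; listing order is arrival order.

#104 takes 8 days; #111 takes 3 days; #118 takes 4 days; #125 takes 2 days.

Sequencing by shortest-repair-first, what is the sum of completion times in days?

33

SPT (increasing processing time): #125 #111 #118 #104.
#125: 0→2
#111: 2→5
#118: 5→9
#104: 9→17
Sum = 2+5+9+17 = 33.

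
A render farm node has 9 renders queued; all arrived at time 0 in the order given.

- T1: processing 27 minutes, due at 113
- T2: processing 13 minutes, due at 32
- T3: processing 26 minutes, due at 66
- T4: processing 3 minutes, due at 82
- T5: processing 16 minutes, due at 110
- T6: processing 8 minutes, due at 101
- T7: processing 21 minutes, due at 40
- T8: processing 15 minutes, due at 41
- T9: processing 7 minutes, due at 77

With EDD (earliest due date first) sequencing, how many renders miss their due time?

5

EDD (increasing due date): T2 T7 T8 T3 T9 T4 T6 T5 T1.
T2: 0→13, due 32, tardiness 0
T7: 13→34, due 40, tardiness 0
T8: 34→49, due 41, tardiness 8
T3: 49→75, due 66, tardiness 9
T9: 75→82, due 77, tardiness 5
T4: 82→85, due 82, tardiness 3
T6: 85→93, due 101, tardiness 0
T5: 93→109, due 110, tardiness 0
T1: 109→136, due 113, tardiness 23
Late renders: 5.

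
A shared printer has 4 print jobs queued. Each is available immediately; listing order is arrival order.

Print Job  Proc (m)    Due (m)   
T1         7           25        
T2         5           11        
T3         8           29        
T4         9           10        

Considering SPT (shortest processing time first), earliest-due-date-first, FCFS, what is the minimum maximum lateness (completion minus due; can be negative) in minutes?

3

SPT (increasing processing time): T2 T1 T3 T4.
T2: 0→5, due 11, lateness -6
T1: 5→12, due 25, lateness -13
T3: 12→20, due 29, lateness -9
T4: 20→29, due 10, lateness 19
Maximum = 19.
EDD (increasing due date): T4 T2 T1 T3.
T4: 0→9, due 10, lateness -1
T2: 9→14, due 11, lateness 3
T1: 14→21, due 25, lateness -4
T3: 21→29, due 29, lateness 0
Maximum = 3.
FIFO (arrival order): T1 T2 T3 T4.
T1: 0→7, due 25, lateness -18
T2: 7→12, due 11, lateness 1
T3: 12→20, due 29, lateness -9
T4: 20→29, due 10, lateness 19
Maximum = 19.
SPT 19, EDD 3, FIFO 19 → minimum 3.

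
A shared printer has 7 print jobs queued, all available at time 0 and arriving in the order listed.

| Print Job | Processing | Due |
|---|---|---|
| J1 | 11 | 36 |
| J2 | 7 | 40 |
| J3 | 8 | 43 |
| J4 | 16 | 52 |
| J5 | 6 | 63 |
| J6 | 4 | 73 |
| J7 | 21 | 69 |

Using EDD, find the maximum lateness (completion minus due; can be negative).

EDD (increasing due date): J1 J2 J3 J4 J5 J7 J6.
J1: 0→11, due 36, lateness -25
J2: 11→18, due 40, lateness -22
J3: 18→26, due 43, lateness -17
J4: 26→42, due 52, lateness -10
J5: 42→48, due 63, lateness -15
J7: 48→69, due 69, lateness 0
J6: 69→73, due 73, lateness 0
Maximum = 0.

0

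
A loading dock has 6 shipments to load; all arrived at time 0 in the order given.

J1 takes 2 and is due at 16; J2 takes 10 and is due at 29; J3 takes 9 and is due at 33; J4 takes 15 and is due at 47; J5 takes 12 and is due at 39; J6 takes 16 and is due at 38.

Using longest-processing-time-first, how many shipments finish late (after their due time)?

LPT (decreasing processing time): J6 J4 J5 J2 J3 J1.
J6: 0→16, due 38, tardiness 0
J4: 16→31, due 47, tardiness 0
J5: 31→43, due 39, tardiness 4
J2: 43→53, due 29, tardiness 24
J3: 53→62, due 33, tardiness 29
J1: 62→64, due 16, tardiness 48
Late shipments: 4.

4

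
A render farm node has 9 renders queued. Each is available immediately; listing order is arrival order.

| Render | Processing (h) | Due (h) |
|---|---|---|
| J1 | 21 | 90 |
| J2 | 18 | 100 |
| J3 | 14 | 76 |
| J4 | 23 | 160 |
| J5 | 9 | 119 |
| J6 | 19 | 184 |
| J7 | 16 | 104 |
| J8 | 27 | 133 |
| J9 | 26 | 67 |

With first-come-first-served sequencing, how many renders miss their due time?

3

FIFO (arrival order): J1 J2 J3 J4 J5 J6 J7 J8 J9.
J1: 0→21, due 90, tardiness 0
J2: 21→39, due 100, tardiness 0
J3: 39→53, due 76, tardiness 0
J4: 53→76, due 160, tardiness 0
J5: 76→85, due 119, tardiness 0
J6: 85→104, due 184, tardiness 0
J7: 104→120, due 104, tardiness 16
J8: 120→147, due 133, tardiness 14
J9: 147→173, due 67, tardiness 106
Late renders: 3.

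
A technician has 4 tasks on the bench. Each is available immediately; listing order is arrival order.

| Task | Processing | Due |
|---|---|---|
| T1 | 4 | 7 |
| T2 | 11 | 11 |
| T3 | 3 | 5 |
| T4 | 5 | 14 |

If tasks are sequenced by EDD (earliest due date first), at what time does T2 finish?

18

EDD (increasing due date): T3 T1 T2 T4.
T3: 0→3
T1: 3→7
T2: 7→18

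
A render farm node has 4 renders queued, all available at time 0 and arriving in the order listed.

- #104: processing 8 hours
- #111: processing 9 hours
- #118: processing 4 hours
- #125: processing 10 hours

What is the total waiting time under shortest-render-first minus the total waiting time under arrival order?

-9

SPT (increasing processing time): #118 #104 #111 #125.
#118: waits 0, runs 0→4
#104: waits 4, runs 4→12
#111: waits 12, runs 12→21
#125: waits 21, runs 21→31
Sum = 0+4+12+21 = 37.
FIFO (arrival order): #104 #111 #118 #125.
#104: waits 0, runs 0→8
#111: waits 8, runs 8→17
#118: waits 17, runs 17→21
#125: waits 21, runs 21→31
Sum = 0+8+17+21 = 46.
Difference = 37 − 46 = -9.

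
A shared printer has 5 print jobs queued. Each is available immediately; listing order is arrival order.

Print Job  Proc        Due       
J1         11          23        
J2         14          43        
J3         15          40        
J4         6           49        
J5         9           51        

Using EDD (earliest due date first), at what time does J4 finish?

46

EDD (increasing due date): J1 J3 J2 J4 J5.
J1: 0→11
J3: 11→26
J2: 26→40
J4: 40→46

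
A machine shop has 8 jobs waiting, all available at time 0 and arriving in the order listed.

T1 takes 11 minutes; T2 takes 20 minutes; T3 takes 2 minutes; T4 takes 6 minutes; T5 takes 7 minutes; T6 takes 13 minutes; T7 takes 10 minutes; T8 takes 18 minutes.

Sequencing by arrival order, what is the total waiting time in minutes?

FIFO (arrival order): T1 T2 T3 T4 T5 T6 T7 T8.
T1: waits 0, runs 0→11
T2: waits 11, runs 11→31
T3: waits 31, runs 31→33
T4: waits 33, runs 33→39
T5: waits 39, runs 39→46
T6: waits 46, runs 46→59
T7: waits 59, runs 59→69
T8: waits 69, runs 69→87
Sum = 0+11+31+33+39+46+59+69 = 288.

288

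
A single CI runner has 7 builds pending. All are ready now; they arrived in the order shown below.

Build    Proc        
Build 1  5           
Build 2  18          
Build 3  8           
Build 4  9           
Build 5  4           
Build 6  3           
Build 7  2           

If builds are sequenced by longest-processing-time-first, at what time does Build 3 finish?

35

LPT (decreasing processing time): Build 2 Build 4 Build 3 Build 1 Build 5 Build 6 Build 7.
Build 2: 0→18
Build 4: 18→27
Build 3: 27→35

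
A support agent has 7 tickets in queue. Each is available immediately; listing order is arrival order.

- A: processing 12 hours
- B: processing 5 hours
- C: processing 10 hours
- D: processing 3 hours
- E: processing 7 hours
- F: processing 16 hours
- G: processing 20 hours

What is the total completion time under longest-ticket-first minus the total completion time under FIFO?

121

LPT (decreasing processing time): G F A C E B D.
G: 0→20
F: 20→36
A: 36→48
C: 48→58
E: 58→65
B: 65→70
D: 70→73
Sum = 20+36+48+58+65+70+73 = 370.
FIFO (arrival order): A B C D E F G.
A: 0→12
B: 12→17
C: 17→27
D: 27→30
E: 30→37
F: 37→53
G: 53→73
Sum = 12+17+27+30+37+53+73 = 249.
Difference = 370 − 249 = 121.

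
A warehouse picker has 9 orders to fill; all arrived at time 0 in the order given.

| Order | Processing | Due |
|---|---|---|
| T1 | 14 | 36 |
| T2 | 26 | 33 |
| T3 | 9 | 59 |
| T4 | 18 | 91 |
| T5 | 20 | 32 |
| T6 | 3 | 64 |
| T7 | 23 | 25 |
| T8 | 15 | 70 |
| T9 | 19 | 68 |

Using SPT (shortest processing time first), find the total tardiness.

SPT (increasing processing time): T6 T3 T1 T8 T4 T9 T5 T7 T2.
T6: 0→3, due 64, tardiness 0
T3: 3→12, due 59, tardiness 0
T1: 12→26, due 36, tardiness 0
T8: 26→41, due 70, tardiness 0
T4: 41→59, due 91, tardiness 0
T9: 59→78, due 68, tardiness 10
T5: 78→98, due 32, tardiness 66
T7: 98→121, due 25, tardiness 96
T2: 121→147, due 33, tardiness 114
Sum = 0+0+0+0+0+10+66+96+114 = 286.

286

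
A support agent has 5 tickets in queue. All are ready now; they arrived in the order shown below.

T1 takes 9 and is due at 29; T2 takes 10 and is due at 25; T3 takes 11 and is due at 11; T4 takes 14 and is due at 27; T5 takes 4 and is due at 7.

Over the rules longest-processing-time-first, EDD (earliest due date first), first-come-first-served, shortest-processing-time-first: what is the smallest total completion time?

LPT (decreasing processing time): T4 T3 T2 T1 T5.
T4: 0→14
T3: 14→25
T2: 25→35
T1: 35→44
T5: 44→48
Sum = 14+25+35+44+48 = 166.
EDD (increasing due date): T5 T3 T2 T4 T1.
T5: 0→4
T3: 4→15
T2: 15→25
T4: 25→39
T1: 39→48
Sum = 4+15+25+39+48 = 131.
FIFO (arrival order): T1 T2 T3 T4 T5.
T1: 0→9
T2: 9→19
T3: 19→30
T4: 30→44
T5: 44→48
Sum = 9+19+30+44+48 = 150.
SPT (increasing processing time): T5 T1 T2 T3 T4.
T5: 0→4
T1: 4→13
T2: 13→23
T3: 23→34
T4: 34→48
Sum = 4+13+23+34+48 = 122.
LPT 166, EDD 131, FIFO 150, SPT 122 → minimum 122.

122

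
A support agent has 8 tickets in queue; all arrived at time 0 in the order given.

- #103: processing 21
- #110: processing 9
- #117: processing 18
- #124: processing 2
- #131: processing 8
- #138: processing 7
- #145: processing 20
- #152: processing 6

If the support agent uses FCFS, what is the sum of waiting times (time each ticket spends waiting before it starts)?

357

FIFO (arrival order): #103 #110 #117 #124 #131 #138 #145 #152.
#103: waits 0, runs 0→21
#110: waits 21, runs 21→30
#117: waits 30, runs 30→48
#124: waits 48, runs 48→50
#131: waits 50, runs 50→58
#138: waits 58, runs 58→65
#145: waits 65, runs 65→85
#152: waits 85, runs 85→91
Sum = 0+21+30+48+50+58+65+85 = 357.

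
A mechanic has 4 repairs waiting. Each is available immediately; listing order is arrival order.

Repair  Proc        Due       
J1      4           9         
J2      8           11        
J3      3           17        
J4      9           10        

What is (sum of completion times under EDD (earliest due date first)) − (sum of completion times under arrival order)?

EDD (increasing due date): J1 J4 J2 J3.
J1: 0→4
J4: 4→13
J2: 13→21
J3: 21→24
Sum = 4+13+21+24 = 62.
FIFO (arrival order): J1 J2 J3 J4.
J1: 0→4
J2: 4→12
J3: 12→15
J4: 15→24
Sum = 4+12+15+24 = 55.
Difference = 62 − 55 = 7.

7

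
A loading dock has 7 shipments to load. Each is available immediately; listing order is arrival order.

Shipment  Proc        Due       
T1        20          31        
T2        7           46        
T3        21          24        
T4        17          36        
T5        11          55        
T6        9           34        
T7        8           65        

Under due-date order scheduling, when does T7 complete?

93

EDD (increasing due date): T3 T1 T6 T4 T2 T5 T7.
T3: 0→21
T1: 21→41
T6: 41→50
T4: 50→67
T2: 67→74
T5: 74→85
T7: 85→93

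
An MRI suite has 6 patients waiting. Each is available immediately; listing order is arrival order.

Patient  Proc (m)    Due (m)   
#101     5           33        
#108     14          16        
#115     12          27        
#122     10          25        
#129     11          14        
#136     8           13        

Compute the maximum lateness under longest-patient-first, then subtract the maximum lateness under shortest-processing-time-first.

LPT (decreasing processing time): #108 #115 #129 #122 #136 #101.
#108: 0→14, due 16, lateness -2
#115: 14→26, due 27, lateness -1
#129: 26→37, due 14, lateness 23
#122: 37→47, due 25, lateness 22
#136: 47→55, due 13, lateness 42
#101: 55→60, due 33, lateness 27
Maximum = 42.
SPT (increasing processing time): #101 #136 #122 #129 #115 #108.
#101: 0→5, due 33, lateness -28
#136: 5→13, due 13, lateness 0
#122: 13→23, due 25, lateness -2
#129: 23→34, due 14, lateness 20
#115: 34→46, due 27, lateness 19
#108: 46→60, due 16, lateness 44
Maximum = 44.
Difference = 42 − 44 = -2.

-2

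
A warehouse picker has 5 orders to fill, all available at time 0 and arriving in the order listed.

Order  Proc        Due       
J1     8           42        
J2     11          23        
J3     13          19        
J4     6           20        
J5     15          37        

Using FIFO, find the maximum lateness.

FIFO (arrival order): J1 J2 J3 J4 J5.
J1: 0→8, due 42, lateness -34
J2: 8→19, due 23, lateness -4
J3: 19→32, due 19, lateness 13
J4: 32→38, due 20, lateness 18
J5: 38→53, due 37, lateness 16
Maximum = 18.

18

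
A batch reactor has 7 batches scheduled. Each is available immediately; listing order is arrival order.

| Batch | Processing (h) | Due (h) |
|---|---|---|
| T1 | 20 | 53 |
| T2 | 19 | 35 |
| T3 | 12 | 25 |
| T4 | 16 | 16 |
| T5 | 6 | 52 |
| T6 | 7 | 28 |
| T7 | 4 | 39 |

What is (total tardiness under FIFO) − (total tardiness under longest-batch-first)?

FIFO (arrival order): T1 T2 T3 T4 T5 T6 T7.
T1: 0→20, due 53, tardiness 0
T2: 20→39, due 35, tardiness 4
T3: 39→51, due 25, tardiness 26
T4: 51→67, due 16, tardiness 51
T5: 67→73, due 52, tardiness 21
T6: 73→80, due 28, tardiness 52
T7: 80→84, due 39, tardiness 45
Sum = 0+4+26+51+21+52+45 = 199.
LPT (decreasing processing time): T1 T2 T4 T3 T6 T5 T7.
T1: 0→20, due 53, tardiness 0
T2: 20→39, due 35, tardiness 4
T4: 39→55, due 16, tardiness 39
T3: 55→67, due 25, tardiness 42
T6: 67→74, due 28, tardiness 46
T5: 74→80, due 52, tardiness 28
T7: 80→84, due 39, tardiness 45
Sum = 0+4+39+42+46+28+45 = 204.
Difference = 199 − 204 = -5.

-5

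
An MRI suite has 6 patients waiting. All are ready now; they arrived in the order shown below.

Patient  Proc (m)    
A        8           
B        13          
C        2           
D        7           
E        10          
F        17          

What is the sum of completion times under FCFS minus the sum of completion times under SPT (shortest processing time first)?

FIFO (arrival order): A B C D E F.
A: 0→8
B: 8→21
C: 21→23
D: 23→30
E: 30→40
F: 40→57
Sum = 8+21+23+30+40+57 = 179.
SPT (increasing processing time): C D A E B F.
C: 0→2
D: 2→9
A: 9→17
E: 17→27
B: 27→40
F: 40→57
Sum = 2+9+17+27+40+57 = 152.
Difference = 179 − 152 = 27.

27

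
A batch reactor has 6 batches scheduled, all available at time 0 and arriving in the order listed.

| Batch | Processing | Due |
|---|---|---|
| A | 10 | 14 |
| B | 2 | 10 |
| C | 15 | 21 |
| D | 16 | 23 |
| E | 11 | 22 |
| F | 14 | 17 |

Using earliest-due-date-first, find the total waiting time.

133

EDD (increasing due date): B A F C E D.
B: waits 0, runs 0→2
A: waits 2, runs 2→12
F: waits 12, runs 12→26
C: waits 26, runs 26→41
E: waits 41, runs 41→52
D: waits 52, runs 52→68
Sum = 0+2+12+26+41+52 = 133.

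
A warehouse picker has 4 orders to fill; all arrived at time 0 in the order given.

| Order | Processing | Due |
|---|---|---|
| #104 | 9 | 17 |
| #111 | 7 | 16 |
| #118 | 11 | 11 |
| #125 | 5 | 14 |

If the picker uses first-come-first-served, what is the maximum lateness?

18

FIFO (arrival order): #104 #111 #118 #125.
#104: 0→9, due 17, lateness -8
#111: 9→16, due 16, lateness 0
#118: 16→27, due 11, lateness 16
#125: 27→32, due 14, lateness 18
Maximum = 18.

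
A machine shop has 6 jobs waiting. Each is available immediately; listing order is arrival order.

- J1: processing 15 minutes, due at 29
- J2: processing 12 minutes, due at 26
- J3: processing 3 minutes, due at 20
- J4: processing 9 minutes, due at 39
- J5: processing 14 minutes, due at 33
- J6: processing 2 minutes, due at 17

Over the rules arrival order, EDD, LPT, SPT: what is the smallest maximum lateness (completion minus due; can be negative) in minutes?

16

FIFO (arrival order): J1 J2 J3 J4 J5 J6.
J1: 0→15, due 29, lateness -14
J2: 15→27, due 26, lateness 1
J3: 27→30, due 20, lateness 10
J4: 30→39, due 39, lateness 0
J5: 39→53, due 33, lateness 20
J6: 53→55, due 17, lateness 38
Maximum = 38.
EDD (increasing due date): J6 J3 J2 J1 J5 J4.
J6: 0→2, due 17, lateness -15
J3: 2→5, due 20, lateness -15
J2: 5→17, due 26, lateness -9
J1: 17→32, due 29, lateness 3
J5: 32→46, due 33, lateness 13
J4: 46→55, due 39, lateness 16
Maximum = 16.
LPT (decreasing processing time): J1 J5 J2 J4 J3 J6.
J1: 0→15, due 29, lateness -14
J5: 15→29, due 33, lateness -4
J2: 29→41, due 26, lateness 15
J4: 41→50, due 39, lateness 11
J3: 50→53, due 20, lateness 33
J6: 53→55, due 17, lateness 38
Maximum = 38.
SPT (increasing processing time): J6 J3 J4 J2 J5 J1.
J6: 0→2, due 17, lateness -15
J3: 2→5, due 20, lateness -15
J4: 5→14, due 39, lateness -25
J2: 14→26, due 26, lateness 0
J5: 26→40, due 33, lateness 7
J1: 40→55, due 29, lateness 26
Maximum = 26.
FIFO 38, EDD 16, LPT 38, SPT 26 → minimum 16.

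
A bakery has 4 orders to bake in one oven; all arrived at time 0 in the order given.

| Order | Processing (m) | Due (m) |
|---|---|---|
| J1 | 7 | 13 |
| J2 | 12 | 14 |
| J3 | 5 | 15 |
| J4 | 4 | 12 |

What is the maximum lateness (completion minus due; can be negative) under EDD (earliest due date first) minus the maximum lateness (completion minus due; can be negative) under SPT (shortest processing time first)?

EDD (increasing due date): J4 J1 J2 J3.
J4: 0→4, due 12, lateness -8
J1: 4→11, due 13, lateness -2
J2: 11→23, due 14, lateness 9
J3: 23→28, due 15, lateness 13
Maximum = 13.
SPT (increasing processing time): J4 J3 J1 J2.
J4: 0→4, due 12, lateness -8
J3: 4→9, due 15, lateness -6
J1: 9→16, due 13, lateness 3
J2: 16→28, due 14, lateness 14
Maximum = 14.
Difference = 13 − 14 = -1.

-1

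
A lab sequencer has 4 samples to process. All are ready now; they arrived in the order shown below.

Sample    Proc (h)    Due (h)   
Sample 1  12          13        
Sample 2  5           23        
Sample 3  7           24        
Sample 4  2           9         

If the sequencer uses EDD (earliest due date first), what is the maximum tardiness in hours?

EDD (increasing due date): Sample 4 Sample 1 Sample 2 Sample 3.
Sample 4: 0→2, due 9, tardiness 0
Sample 1: 2→14, due 13, tardiness 1
Sample 2: 14→19, due 23, tardiness 0
Sample 3: 19→26, due 24, tardiness 2
Maximum = 2.

2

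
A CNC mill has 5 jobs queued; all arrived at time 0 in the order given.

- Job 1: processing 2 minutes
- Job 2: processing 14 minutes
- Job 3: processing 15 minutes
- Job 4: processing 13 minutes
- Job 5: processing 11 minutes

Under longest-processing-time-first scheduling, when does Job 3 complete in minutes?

LPT (decreasing processing time): Job 3 Job 2 Job 4 Job 5 Job 1.
Job 3: 0→15

15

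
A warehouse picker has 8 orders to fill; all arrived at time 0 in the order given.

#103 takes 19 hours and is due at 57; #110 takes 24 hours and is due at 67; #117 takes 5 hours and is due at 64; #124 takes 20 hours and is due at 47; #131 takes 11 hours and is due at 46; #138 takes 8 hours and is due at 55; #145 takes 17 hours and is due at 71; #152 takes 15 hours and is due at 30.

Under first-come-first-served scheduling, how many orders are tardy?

5

FIFO (arrival order): #103 #110 #117 #124 #131 #138 #145 #152.
#103: 0→19, due 57, tardiness 0
#110: 19→43, due 67, tardiness 0
#117: 43→48, due 64, tardiness 0
#124: 48→68, due 47, tardiness 21
#131: 68→79, due 46, tardiness 33
#138: 79→87, due 55, tardiness 32
#145: 87→104, due 71, tardiness 33
#152: 104→119, due 30, tardiness 89
Late orders: 5.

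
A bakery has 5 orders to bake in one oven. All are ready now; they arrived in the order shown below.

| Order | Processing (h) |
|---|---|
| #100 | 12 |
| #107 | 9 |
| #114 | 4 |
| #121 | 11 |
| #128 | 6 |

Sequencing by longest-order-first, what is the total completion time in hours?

147

LPT (decreasing processing time): #100 #121 #107 #128 #114.
#100: 0→12
#121: 12→23
#107: 23→32
#128: 32→38
#114: 38→42
Sum = 12+23+32+38+42 = 147.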